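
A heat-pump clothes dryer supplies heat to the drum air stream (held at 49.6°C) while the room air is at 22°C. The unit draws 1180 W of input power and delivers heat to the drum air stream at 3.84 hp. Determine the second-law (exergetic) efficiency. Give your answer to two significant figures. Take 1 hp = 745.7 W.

0.21

Converting, Q̇_H = 3.840 hp = 2863 W, so COP_actual = Q̇_H/Ẇ = 2863/1180 = 2.427.
In absolute terms T_C = 295.15 K and T_H = 322.75 K, so ΔT = 27.60 K.
COP_Carnot = T_H/ΔT = 322.75/27.60 = 11.69.
η_II = COP_actual/COP_Carnot = 2.427/11.69 = 0.2075.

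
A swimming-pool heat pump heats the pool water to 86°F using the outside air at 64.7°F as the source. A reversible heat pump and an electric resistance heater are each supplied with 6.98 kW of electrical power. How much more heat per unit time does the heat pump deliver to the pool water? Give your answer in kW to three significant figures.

In absolute terms T_C = 291.32 K and T_H = 303.15 K, so ΔT = 11.83 K.
COP_Carnot = T_H/ΔT = 303.15/11.83 = 25.62.
The heat pump delivers Q̇_H = COP × Ẇ = 178.8 kW; the resistance heater delivers Ẇ = 6.980 kW.
Extra = (COP − 1)·Ẇ = 171.8 kW.

172 kW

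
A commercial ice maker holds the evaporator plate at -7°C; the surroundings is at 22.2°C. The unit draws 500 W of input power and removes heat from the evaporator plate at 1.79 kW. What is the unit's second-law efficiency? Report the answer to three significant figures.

0.393

Converting, Q̇_C = 1.790 kW = 1790 W, so COP_actual = Q̇_C/Ẇ = 1790/500.0 = 3.580.
In absolute terms T_C = 266.15 K and T_H = 295.35 K, so ΔT = 29.20 K.
COP_Carnot = T_C/ΔT = 266.15/29.20 = 9.115.
η_II = COP_actual/COP_Carnot = 3.580/9.115 = 0.3928.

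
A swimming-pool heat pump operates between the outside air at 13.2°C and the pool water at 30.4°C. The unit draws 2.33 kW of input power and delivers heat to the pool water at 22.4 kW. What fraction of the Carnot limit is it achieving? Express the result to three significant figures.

0.545

COP_actual = Q̇_H/Ẇ = 22.40/2.330 = 9.614.
In absolute terms T_C = 286.35 K and T_H = 303.55 K, so ΔT = 17.20 K.
COP_Carnot = T_H/ΔT = 303.55/17.20 = 17.65.
η_II = COP_actual/COP_Carnot = 9.614/17.65 = 0.5447.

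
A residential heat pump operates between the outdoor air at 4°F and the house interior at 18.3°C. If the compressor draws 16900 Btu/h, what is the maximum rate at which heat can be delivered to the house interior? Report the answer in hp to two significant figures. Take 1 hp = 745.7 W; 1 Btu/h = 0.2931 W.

57 hp

In absolute terms T_C = 257.59 K and T_H = 291.45 K, so ΔT = 33.86 K.
COP_Carnot = T_H/ΔT = 291.45/33.86 = 8.609.
Q̇_max = COP_Carnot × Ẇ = 8.609 × 16900 Btu/h = 145500 Btu/h = 57.18 hp.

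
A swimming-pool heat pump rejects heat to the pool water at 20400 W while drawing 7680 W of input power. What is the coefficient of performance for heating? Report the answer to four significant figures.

2.656

The first law gives Q̇_H = Q̇_C + Ẇ, so the three rates are Q̇_C = 12720, Q̇_H = 20400, Ẇ = 7680 W.
COP_HP = Q̇_H/Ẇ = 20400/7680 = 2.656.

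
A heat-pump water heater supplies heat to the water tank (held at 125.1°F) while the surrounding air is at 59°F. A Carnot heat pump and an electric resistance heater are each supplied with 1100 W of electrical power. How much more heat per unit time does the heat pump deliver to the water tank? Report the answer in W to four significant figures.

In absolute terms T_C = 288.15 K and T_H = 324.87 K, so ΔT = 36.72 K.
COP_Carnot = T_H/ΔT = 324.87/36.72 = 8.847.
The heat pump delivers Q̇_H = COP × Ẇ = 9731 W; the resistance heater delivers Ẇ = 1100 W.
Extra = (COP − 1)·Ẇ = 8631 W.

8631 W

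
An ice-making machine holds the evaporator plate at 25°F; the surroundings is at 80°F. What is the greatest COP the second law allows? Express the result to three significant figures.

8.81

In absolute terms T_C = 269.26 K and T_H = 299.82 K, so ΔT = 30.56 K.
For a reversible cycle, COP_Carnot = T_C/ΔT = 269.26/30.56 = 8.812.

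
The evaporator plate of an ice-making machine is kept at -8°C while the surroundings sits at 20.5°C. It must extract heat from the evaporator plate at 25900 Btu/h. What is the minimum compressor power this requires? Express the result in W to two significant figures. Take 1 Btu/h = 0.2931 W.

In absolute terms T_C = 265.15 K and T_H = 293.65 K, so ΔT = 28.50 K.
COP_Carnot = T_C/ΔT = 265.15/28.50 = 9.304.
Ẇ_min = Q̇/COP_Carnot = 25900/9.304 = 2784 Btu/h = 816.0 W.

820 W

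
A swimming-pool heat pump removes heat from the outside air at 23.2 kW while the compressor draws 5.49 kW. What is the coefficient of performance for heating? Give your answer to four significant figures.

The first law gives Q̇_H = Q̇_C + Ẇ, so the three rates are Q̇_C = 23.20, Q̇_H = 28.69, Ẇ = 5.490 kW.
COP_HP = Q̇_H/Ẇ = 28.69/5.490 = 5.226.

5.226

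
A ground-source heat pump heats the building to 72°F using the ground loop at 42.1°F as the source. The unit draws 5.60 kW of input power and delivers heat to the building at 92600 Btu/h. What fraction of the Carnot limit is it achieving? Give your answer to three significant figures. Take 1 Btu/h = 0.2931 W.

Converting, Q̇_H = 92600 Btu/h = 27.14 kW, so COP_actual = Q̇_H/Ẇ = 27.14/5.600 = 4.847.
In absolute terms T_C = 278.76 K and T_H = 295.37 K, so ΔT = 16.61 K.
COP_Carnot = T_H/ΔT = 295.37/16.61 = 17.78.
η_II = COP_actual/COP_Carnot = 4.847/17.78 = 0.2726.

0.273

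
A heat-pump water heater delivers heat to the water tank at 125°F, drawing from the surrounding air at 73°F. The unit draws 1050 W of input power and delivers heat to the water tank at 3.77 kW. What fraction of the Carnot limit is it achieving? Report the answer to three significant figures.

Converting, Q̇_H = 3.770 kW = 3770 W, so COP_actual = Q̇_H/Ẇ = 3770/1050 = 3.590.
In absolute terms T_C = 295.93 K and T_H = 324.82 K, so ΔT = 28.89 K.
COP_Carnot = T_H/ΔT = 324.82/28.89 = 11.24.
η_II = COP_actual/COP_Carnot = 3.590/11.24 = 0.3193.

0.319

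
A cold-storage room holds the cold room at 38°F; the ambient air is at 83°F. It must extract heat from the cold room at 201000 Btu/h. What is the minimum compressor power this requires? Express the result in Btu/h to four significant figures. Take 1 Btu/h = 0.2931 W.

18170 Btu/h

In absolute terms T_C = 276.48 K and T_H = 301.48 K, so ΔT = 25.00 K.
COP_Carnot = T_C/ΔT = 276.48/25.00 = 11.06.
Ẇ_min = Q̇/COP_Carnot = 201000/11.06 = 18170 Btu/h.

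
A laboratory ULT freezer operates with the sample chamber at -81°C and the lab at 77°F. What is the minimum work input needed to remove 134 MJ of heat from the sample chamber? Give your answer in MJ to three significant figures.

In absolute terms T_C = 192.15 K and T_H = 298.15 K, so ΔT = 106.0 K.
The reversible limit is COP_R = T_C/ΔT = 1.813, so W_min = Q_C/COP = Q_C·ΔT/T_C.
W_min = 134.0 × 106.0/192.15 = 73.92 MJ.

73.9 MJ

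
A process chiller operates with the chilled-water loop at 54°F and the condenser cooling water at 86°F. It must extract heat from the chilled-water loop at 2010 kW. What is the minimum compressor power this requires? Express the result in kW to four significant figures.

In absolute terms T_C = 285.37 K and T_H = 303.15 K, so ΔT = 17.78 K.
COP_Carnot = T_C/ΔT = 285.37/17.78 = 16.05.
Ẇ_min = Q̇/COP_Carnot = 2010/16.05 = 125.2 kW.

125.2 kW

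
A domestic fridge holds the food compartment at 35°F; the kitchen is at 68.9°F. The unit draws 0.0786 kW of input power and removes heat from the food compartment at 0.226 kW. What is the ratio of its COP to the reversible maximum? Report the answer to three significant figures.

COP_actual = Q̇_C/Ẇ = 0.2260/0.07860 = 2.875.
In absolute terms T_C = 274.82 K and T_H = 293.65 K, so ΔT = 18.83 K.
COP_Carnot = T_C/ΔT = 274.82/18.83 = 14.59.
η_II = COP_actual/COP_Carnot = 2.875/14.59 = 0.1970.

0.197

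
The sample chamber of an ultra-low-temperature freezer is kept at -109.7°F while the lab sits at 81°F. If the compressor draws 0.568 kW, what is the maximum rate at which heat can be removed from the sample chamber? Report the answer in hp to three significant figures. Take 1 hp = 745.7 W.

In absolute terms T_C = 194.43 K and T_H = 300.37 K, so ΔT = 105.9 K.
COP_Carnot = T_C/ΔT = 194.43/105.9 = 1.835.
Q̇_max = COP_Carnot × Ẇ = 1.835 × 0.5680 kW = 1.042 kW = 1.398 hp.

1.40 hp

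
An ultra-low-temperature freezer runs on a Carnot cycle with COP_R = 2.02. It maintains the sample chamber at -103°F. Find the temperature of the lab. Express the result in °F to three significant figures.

73.6 °F

COP_R = T_C/(T_H − T_C) gives T_H − T_C = T_C/COP.
With T_C = 198.15 K, T_H = 198.15 × (1 + 1/2.02) = 296.24 K.
Converting, 296.24 K = 73.57°F.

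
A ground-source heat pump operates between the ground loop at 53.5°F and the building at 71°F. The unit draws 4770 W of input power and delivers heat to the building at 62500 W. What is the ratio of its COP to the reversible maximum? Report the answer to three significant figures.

COP_actual = Q̇_H/Ẇ = 62500/4770 = 13.10.
In absolute terms T_C = 285.09 K and T_H = 294.82 K, so ΔT = 9.722 K.
COP_Carnot = T_H/ΔT = 294.82/9.722 = 30.32.
η_II = COP_actual/COP_Carnot = 13.10/30.32 = 0.4321.

0.432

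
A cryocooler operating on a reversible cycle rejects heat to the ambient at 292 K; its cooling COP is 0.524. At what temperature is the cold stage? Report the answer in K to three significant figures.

100 K

For a Carnot refrigerator COP_R = T_C/(T_H − T_C), so T_C = COP·T_H/(1 + COP).
With T_H = 292.00 K, T_C = 0.524 × 292.00/1.524 = 100.40 K.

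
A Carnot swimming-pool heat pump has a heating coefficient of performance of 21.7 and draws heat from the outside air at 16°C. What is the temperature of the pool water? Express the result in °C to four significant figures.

COP_HP = T_H/(T_H − T_C) rearranges to T_H = COP·T_C/(COP − 1).
With T_C = 289.15 K, T_H = 21.7 × 289.15/20.70 = 303.12 K.
Converting, 303.12 K = 29.97°C.

29.97 °C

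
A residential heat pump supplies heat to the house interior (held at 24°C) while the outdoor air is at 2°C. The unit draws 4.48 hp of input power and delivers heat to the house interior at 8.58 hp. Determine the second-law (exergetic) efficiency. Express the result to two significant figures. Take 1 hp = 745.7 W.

0.14

COP_actual = Q̇_H/Ẇ = 8.580/4.480 = 1.915.
In absolute terms T_C = 275.15 K and T_H = 297.15 K, so ΔT = 22.00 K.
COP_Carnot = T_H/ΔT = 297.15/22.00 = 13.51.
η_II = COP_actual/COP_Carnot = 1.915/13.51 = 0.1418.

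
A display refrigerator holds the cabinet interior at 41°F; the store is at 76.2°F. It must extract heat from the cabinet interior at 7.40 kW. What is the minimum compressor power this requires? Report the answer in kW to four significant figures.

In absolute terms T_C = 278.15 K and T_H = 297.71 K, so ΔT = 19.56 K.
COP_Carnot = T_C/ΔT = 278.15/19.56 = 14.22.
Ẇ_min = Q̇/COP_Carnot = 7.400/14.22 = 0.5203 kW.

0.5203 kW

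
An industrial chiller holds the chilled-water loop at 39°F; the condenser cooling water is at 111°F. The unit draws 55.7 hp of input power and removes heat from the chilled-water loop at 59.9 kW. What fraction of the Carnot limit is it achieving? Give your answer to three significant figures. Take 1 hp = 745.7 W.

0.208

Converting, Q̇_C = 59.90 kW = 80.33 hp, so COP_actual = Q̇_C/Ẇ = 80.33/55.70 = 1.442.
In absolute terms T_C = 277.04 K and T_H = 317.04 K, so ΔT = 40.00 K.
COP_Carnot = T_C/ΔT = 277.04/40.00 = 6.926.
η_II = COP_actual/COP_Carnot = 1.442/6.926 = 0.2082.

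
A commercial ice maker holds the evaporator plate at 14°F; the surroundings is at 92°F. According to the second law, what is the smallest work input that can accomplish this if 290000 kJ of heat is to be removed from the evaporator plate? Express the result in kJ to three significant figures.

47800 kJ

In absolute terms T_C = 263.15 K and T_H = 306.48 K, so ΔT = 43.33 K.
The reversible limit is COP_R = T_C/ΔT = 6.073, so W_min = Q_C/COP = Q_C·ΔT/T_C.
W_min = 290000 × 43.33/263.15 = 47750 kJ.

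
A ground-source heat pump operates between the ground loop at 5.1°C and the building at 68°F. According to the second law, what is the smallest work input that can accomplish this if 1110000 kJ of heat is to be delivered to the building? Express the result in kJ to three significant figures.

In absolute terms T_C = 278.25 K and T_H = 293.15 K, so ΔT = 14.90 K.
The reversible limit is COP_HP = T_H/ΔT = 19.67, so W_min = Q_H/COP = Q_H·ΔT/T_H.
W_min = 1110000 × 14.90/293.15 = 56420 kJ.

56400 kJ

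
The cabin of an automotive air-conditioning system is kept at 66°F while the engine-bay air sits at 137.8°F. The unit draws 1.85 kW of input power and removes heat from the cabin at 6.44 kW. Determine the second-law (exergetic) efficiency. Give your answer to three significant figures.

COP_actual = Q̇_C/Ẇ = 6.440/1.850 = 3.481.
In absolute terms T_C = 292.04 K and T_H = 331.93 K, so ΔT = 39.89 K.
COP_Carnot = T_C/ΔT = 292.04/39.89 = 7.321.
η_II = COP_actual/COP_Carnot = 3.481/7.321 = 0.4755.

0.475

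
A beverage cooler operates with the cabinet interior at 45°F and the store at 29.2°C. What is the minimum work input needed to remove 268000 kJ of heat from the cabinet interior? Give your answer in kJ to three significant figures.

21000 kJ

In absolute terms T_C = 280.37 K and T_H = 302.35 K, so ΔT = 21.98 K.
The reversible limit is COP_R = T_C/ΔT = 12.76, so W_min = Q_C/COP = Q_C·ΔT/T_C.
W_min = 268000 × 21.98/280.37 = 21010 kJ.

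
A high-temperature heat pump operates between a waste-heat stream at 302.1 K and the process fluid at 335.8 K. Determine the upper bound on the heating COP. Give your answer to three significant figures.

The reservoir spacing is ΔT = 335.8 − 302.1 = 33.70 K.
For a reversible cycle, COP_Carnot = T_H/ΔT = 335.80/33.70 = 9.964.

9.96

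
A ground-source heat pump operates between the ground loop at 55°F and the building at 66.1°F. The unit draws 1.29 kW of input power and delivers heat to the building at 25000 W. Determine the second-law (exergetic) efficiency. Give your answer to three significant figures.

0.409

Converting, Q̇_H = 25000 W = 25.00 kW, so COP_actual = Q̇_H/Ẇ = 25.00/1.290 = 19.38.
In absolute terms T_C = 285.93 K and T_H = 292.09 K, so ΔT = 6.167 K.
COP_Carnot = T_H/ΔT = 292.09/6.167 = 47.37.
η_II = COP_actual/COP_Carnot = 19.38/47.37 = 0.4091.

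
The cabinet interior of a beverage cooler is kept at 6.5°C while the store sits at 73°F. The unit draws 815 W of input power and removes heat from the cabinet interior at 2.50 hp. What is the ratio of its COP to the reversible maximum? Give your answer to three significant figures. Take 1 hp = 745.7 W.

0.133

Converting, Q̇_C = 2.500 hp = 1864 W, so COP_actual = Q̇_C/Ẇ = 1864/815.0 = 2.287.
In absolute terms T_C = 279.65 K and T_H = 295.93 K, so ΔT = 16.28 K.
COP_Carnot = T_C/ΔT = 279.65/16.28 = 17.18.
η_II = COP_actual/COP_Carnot = 2.287/17.18 = 0.1331.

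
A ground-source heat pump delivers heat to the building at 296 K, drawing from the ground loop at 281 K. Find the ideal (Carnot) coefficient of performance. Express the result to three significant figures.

The reservoir spacing is ΔT = 296 − 281 = 15.00 K.
For a reversible cycle, COP_Carnot = T_H/ΔT = 296.00/15.00 = 19.73.

19.7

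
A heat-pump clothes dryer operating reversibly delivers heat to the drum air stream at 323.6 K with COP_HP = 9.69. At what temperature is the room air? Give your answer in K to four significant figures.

290.2 K

COP_HP = T_H/(T_H − T_C) gives T_H − T_C = T_H/COP.
With T_H = 323.60 K, T_C = 323.60 × (1 − 1/9.69) = 290.20 K.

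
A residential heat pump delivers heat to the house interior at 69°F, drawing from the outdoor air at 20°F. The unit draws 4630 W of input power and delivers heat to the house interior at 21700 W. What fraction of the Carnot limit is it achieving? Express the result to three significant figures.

0.434

COP_actual = Q̇_H/Ẇ = 21700/4630 = 4.687.
In absolute terms T_C = 266.48 K and T_H = 293.71 K, so ΔT = 27.22 K.
COP_Carnot = T_H/ΔT = 293.71/27.22 = 10.79.
η_II = COP_actual/COP_Carnot = 4.687/10.79 = 0.4344.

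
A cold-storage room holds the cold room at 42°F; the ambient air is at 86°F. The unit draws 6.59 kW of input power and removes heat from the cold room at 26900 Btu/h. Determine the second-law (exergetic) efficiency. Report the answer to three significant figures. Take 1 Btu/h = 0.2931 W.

0.105

Converting, Q̇_C = 26900 Btu/h = 7.884 kW, so COP_actual = Q̇_C/Ẇ = 7.884/6.590 = 1.196.
In absolute terms T_C = 278.71 K and T_H = 303.15 K, so ΔT = 24.44 K.
COP_Carnot = T_C/ΔT = 278.71/24.44 = 11.40.
η_II = COP_actual/COP_Carnot = 1.196/11.40 = 0.1049.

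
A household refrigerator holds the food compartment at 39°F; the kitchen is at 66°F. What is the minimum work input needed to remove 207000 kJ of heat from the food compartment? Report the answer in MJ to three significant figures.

11.2 MJ

In absolute terms T_C = 277.04 K and T_H = 292.04 K, so ΔT = 15.00 K.
The reversible limit is COP_R = T_C/ΔT = 18.47, so W_min = Q_C/COP = Q_C·ΔT/T_C.
W_min = 207000 × 15.00/277.04 = 11210 kJ = 11.21 MJ.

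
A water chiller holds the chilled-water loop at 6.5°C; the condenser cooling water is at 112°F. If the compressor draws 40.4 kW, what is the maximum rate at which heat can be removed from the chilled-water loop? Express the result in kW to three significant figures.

In absolute terms T_C = 279.65 K and T_H = 317.59 K, so ΔT = 37.94 K.
COP_Carnot = T_C/ΔT = 279.65/37.94 = 7.370.
Q̇_max = COP_Carnot × Ẇ = 7.370 × 40.40 kW = 297.7 kW.

298 kW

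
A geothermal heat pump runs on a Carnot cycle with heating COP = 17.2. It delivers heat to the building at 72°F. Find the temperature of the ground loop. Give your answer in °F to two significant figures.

41 °F

COP_HP = T_H/(T_H − T_C) gives T_H − T_C = T_H/COP.
With T_H = 295.37 K, T_C = 295.37 × (1 − 1/17.2) = 278.20 K.
Converting, 278.20 K = 41.09°F.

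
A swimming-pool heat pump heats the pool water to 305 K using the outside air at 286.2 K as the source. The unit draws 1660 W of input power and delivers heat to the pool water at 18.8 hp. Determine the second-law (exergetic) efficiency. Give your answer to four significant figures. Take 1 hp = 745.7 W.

Converting, Q̇_H = 18.80 hp = 14020 W, so COP_actual = Q̇_H/Ẇ = 14020/1660 = 8.445.
The reservoir spacing is ΔT = 305 − 286.2 = 18.80 K.
COP_Carnot = T_H/ΔT = 305.00/18.80 = 16.22.
η_II = COP_actual/COP_Carnot = 8.445/16.22 = 0.5206.

0.5206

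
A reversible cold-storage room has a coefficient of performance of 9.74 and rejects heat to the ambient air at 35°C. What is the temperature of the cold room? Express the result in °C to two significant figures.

6.3 °C

For a Carnot refrigerator COP_R = T_C/(T_H − T_C), so T_C = COP·T_H/(1 + COP).
With T_H = 308.15 K, T_C = 9.74 × 308.15/10.74 = 279.46 K.
Converting, 279.46 K = 6.31°C.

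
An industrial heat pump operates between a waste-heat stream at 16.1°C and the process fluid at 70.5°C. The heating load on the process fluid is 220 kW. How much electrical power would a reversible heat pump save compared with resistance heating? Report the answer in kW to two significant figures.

190 kW

In absolute terms T_C = 289.25 K and T_H = 343.65 K, so ΔT = 54.40 K.
COP_Carnot = T_H/ΔT = 343.65/54.40 = 6.317.
Resistance heating needs Ẇ_res = Q̇_H = 220.0 kW; the reversible heat pump needs only Ẇ_hp = Q̇_H/COP = 34.83 kW.
Saving = 220.0 − 34.83 = 185.2 kW.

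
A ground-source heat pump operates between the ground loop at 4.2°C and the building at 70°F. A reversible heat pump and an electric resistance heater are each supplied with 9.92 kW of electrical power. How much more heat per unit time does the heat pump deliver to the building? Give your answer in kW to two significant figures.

160 kW

In absolute terms T_C = 277.35 K and T_H = 294.26 K, so ΔT = 16.91 K.
COP_Carnot = T_H/ΔT = 294.26/16.91 = 17.40.
The heat pump delivers Q̇_H = COP × Ẇ = 172.6 kW; the resistance heater delivers Ẇ = 9.920 kW.
Extra = (COP − 1)·Ẇ = 162.7 kW.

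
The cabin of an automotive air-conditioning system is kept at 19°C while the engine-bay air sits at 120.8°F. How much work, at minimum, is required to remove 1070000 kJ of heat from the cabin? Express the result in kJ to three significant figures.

111000 kJ

In absolute terms T_C = 292.15 K and T_H = 322.48 K, so ΔT = 30.33 K.
The reversible limit is COP_R = T_C/ΔT = 9.631, so W_min = Q_C/COP = Q_C·ΔT/T_C.
W_min = 1070000 × 30.33/292.15 = 111100 kJ.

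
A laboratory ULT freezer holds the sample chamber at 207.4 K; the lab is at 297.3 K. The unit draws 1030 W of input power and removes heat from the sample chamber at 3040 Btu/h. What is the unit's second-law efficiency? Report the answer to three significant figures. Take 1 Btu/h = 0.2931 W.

Converting, Q̇_C = 3040 Btu/h = 891.0 W, so COP_actual = Q̇_C/Ẇ = 891.0/1030 = 0.8651.
The reservoir spacing is ΔT = 297.3 − 207.4 = 89.90 K.
COP_Carnot = T_C/ΔT = 207.40/89.90 = 2.307.
η_II = COP_actual/COP_Carnot = 0.8651/2.307 = 0.3750.

0.375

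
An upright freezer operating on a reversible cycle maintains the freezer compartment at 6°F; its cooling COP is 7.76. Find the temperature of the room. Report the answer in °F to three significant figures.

COP_R = T_C/(T_H − T_C) gives T_H − T_C = T_C/COP.
With T_C = 258.71 K, T_H = 258.71 × (1 + 1/7.76) = 292.04 K.
Converting, 292.04 K = 66.01°F.

66.0 °F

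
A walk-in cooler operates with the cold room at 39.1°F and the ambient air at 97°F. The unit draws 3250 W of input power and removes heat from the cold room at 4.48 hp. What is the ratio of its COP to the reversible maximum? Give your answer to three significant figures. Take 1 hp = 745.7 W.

Converting, Q̇_C = 4.480 hp = 3341 W, so COP_actual = Q̇_C/Ẇ = 3341/3250 = 1.028.
In absolute terms T_C = 277.09 K and T_H = 309.26 K, so ΔT = 32.17 K.
COP_Carnot = T_C/ΔT = 277.09/32.17 = 8.614.
η_II = COP_actual/COP_Carnot = 1.028/8.614 = 0.1193.

0.119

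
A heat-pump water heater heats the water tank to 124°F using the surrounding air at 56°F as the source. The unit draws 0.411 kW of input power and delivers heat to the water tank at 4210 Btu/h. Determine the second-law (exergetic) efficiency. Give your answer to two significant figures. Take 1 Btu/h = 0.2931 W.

Converting, Q̇_H = 4210 Btu/h = 1.234 kW, so COP_actual = Q̇_H/Ẇ = 1.234/0.4110 = 3.002.
In absolute terms T_C = 286.48 K and T_H = 324.26 K, so ΔT = 37.78 K.
COP_Carnot = T_H/ΔT = 324.26/37.78 = 8.583.
η_II = COP_actual/COP_Carnot = 3.002/8.583 = 0.3498.

0.35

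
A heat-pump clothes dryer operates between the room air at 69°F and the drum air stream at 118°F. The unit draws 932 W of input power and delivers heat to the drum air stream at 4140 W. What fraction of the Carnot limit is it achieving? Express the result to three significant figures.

0.377

COP_actual = Q̇_H/Ẇ = 4140/932.0 = 4.442.
In absolute terms T_C = 293.71 K and T_H = 320.93 K, so ΔT = 27.22 K.
COP_Carnot = T_H/ΔT = 320.93/27.22 = 11.79.
η_II = COP_actual/COP_Carnot = 4.442/11.79 = 0.3768.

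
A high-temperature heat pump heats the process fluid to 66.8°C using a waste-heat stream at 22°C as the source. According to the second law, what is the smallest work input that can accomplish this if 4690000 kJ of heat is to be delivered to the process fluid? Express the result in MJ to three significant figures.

618 MJ

In absolute terms T_C = 295.15 K and T_H = 339.95 K, so ΔT = 44.80 K.
The reversible limit is COP_HP = T_H/ΔT = 7.588, so W_min = Q_H/COP = Q_H·ΔT/T_H.
W_min = 4690000 × 44.80/339.95 = 618100 kJ = 618.1 MJ.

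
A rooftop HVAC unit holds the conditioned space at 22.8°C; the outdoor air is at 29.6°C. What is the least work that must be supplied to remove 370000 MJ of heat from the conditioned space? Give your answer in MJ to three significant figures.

8500 MJ

In absolute terms T_C = 295.95 K and T_H = 302.75 K, so ΔT = 6.800 K.
The reversible limit is COP_R = T_C/ΔT = 43.52, so W_min = Q_C/COP = Q_C·ΔT/T_C.
W_min = 370000 × 6.800/295.95 = 8501 MJ.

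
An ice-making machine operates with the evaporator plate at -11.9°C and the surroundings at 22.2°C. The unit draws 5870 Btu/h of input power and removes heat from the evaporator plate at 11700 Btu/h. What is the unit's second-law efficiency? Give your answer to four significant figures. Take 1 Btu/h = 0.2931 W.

0.2602

COP_actual = Q̇_C/Ẇ = 11700/5870 = 1.993.
In absolute terms T_C = 261.25 K and T_H = 295.35 K, so ΔT = 34.10 K.
COP_Carnot = T_C/ΔT = 261.25/34.10 = 7.661.
η_II = COP_actual/COP_Carnot = 1.993/7.661 = 0.2602.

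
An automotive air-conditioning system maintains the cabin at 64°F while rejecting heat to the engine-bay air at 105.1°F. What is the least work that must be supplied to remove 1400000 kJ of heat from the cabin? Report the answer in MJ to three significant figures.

110 MJ

In absolute terms T_C = 290.93 K and T_H = 313.76 K, so ΔT = 22.83 K.
The reversible limit is COP_R = T_C/ΔT = 12.74, so W_min = Q_C/COP = Q_C·ΔT/T_C.
W_min = 1400000 × 22.83/290.93 = 109900 kJ = 109.9 MJ.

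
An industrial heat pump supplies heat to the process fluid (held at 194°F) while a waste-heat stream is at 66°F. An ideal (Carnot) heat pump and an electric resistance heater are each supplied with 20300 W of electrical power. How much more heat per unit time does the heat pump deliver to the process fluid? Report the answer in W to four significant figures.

In absolute terms T_C = 292.04 K and T_H = 363.15 K, so ΔT = 71.11 K.
COP_Carnot = T_H/ΔT = 363.15/71.11 = 5.107.
The heat pump delivers Q̇_H = COP × Ẇ = 103700 W; the resistance heater delivers Ẇ = 20300 W.
Extra = (COP − 1)·Ẇ = 83370 W.

83370 W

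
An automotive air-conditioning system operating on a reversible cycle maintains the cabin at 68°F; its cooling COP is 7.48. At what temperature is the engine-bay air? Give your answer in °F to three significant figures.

139 °F

COP_R = T_C/(T_H − T_C) gives T_H − T_C = T_C/COP.
With T_C = 293.15 K, T_H = 293.15 × (1 + 1/7.48) = 332.34 K.
Converting, 332.34 K = 138.54°F.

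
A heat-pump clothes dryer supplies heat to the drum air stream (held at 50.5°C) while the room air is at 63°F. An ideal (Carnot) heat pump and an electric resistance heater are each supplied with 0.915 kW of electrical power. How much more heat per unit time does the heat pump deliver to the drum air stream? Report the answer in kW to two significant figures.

In absolute terms T_C = 290.37 K and T_H = 323.65 K, so ΔT = 33.28 K.
COP_Carnot = T_H/ΔT = 323.65/33.28 = 9.726.
The heat pump delivers Q̇_H = COP × Ẇ = 8.899 kW; the resistance heater delivers Ẇ = 0.9150 kW.
Extra = (COP − 1)·Ẇ = 7.984 kW.

8.0 kW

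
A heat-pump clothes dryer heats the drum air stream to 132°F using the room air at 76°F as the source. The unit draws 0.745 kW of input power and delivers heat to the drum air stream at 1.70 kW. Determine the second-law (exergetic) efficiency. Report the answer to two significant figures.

COP_actual = Q̇_H/Ẇ = 1.700/0.7450 = 2.282.
In absolute terms T_C = 297.59 K and T_H = 328.71 K, so ΔT = 31.11 K.
COP_Carnot = T_H/ΔT = 328.71/31.11 = 10.57.
η_II = COP_actual/COP_Carnot = 2.282/10.57 = 0.2160.

0.22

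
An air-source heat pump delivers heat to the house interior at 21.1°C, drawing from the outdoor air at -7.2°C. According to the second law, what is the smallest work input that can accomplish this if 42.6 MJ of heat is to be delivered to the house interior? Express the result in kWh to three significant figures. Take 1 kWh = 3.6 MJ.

In absolute terms T_C = 265.95 K and T_H = 294.25 K, so ΔT = 28.30 K.
The reversible limit is COP_HP = T_H/ΔT = 10.40, so W_min = Q_H/COP = Q_H·ΔT/T_H.
W_min = 42.60 × 28.30/294.25 = 4.097 MJ = 1.138 kWh.

1.14 kWh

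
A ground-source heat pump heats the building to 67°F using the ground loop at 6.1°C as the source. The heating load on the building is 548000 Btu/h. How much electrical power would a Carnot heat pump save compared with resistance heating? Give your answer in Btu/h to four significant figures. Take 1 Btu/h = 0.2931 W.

523000 Btu/h

In absolute terms T_C = 279.25 K and T_H = 292.59 K, so ΔT = 13.34 K.
COP_Carnot = T_H/ΔT = 292.59/13.34 = 21.93.
Resistance heating needs Ẇ_res = Q̇_H = 548000 Btu/h; the reversible heat pump needs only Ẇ_hp = Q̇_H/COP = 24990 Btu/h.
Saving = 548000 − 24990 = 523000 Btu/h.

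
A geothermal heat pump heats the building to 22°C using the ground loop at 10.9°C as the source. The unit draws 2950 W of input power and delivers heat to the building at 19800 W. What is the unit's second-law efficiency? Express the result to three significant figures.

0.252

COP_actual = Q̇_H/Ẇ = 19800/2950 = 6.712.
In absolute terms T_C = 284.05 K and T_H = 295.15 K, so ΔT = 11.10 K.
COP_Carnot = T_H/ΔT = 295.15/11.10 = 26.59.
η_II = COP_actual/COP_Carnot = 6.712/26.59 = 0.2524.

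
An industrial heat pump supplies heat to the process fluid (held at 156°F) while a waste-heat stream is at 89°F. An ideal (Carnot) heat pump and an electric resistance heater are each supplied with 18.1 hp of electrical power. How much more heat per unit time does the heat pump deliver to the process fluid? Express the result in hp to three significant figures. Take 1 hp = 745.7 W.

In absolute terms T_C = 304.82 K and T_H = 342.04 K, so ΔT = 37.22 K.
COP_Carnot = T_H/ΔT = 342.04/37.22 = 9.189.
The heat pump delivers Q̇_H = COP × Ẇ = 166.3 hp; the resistance heater delivers Ẇ = 18.10 hp.
Extra = (COP − 1)·Ẇ = 148.2 hp.

148 hp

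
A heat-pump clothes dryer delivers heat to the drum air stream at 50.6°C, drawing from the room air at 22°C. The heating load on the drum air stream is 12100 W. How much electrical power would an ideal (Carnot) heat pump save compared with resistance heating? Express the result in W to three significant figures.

In absolute terms T_C = 295.15 K and T_H = 323.75 K, so ΔT = 28.60 K.
COP_Carnot = T_H/ΔT = 323.75/28.60 = 11.32.
Resistance heating needs Ẇ_res = Q̇_H = 12100 W; the reversible heat pump needs only Ẇ_hp = Q̇_H/COP = 1069 W.
Saving = 12100 − 1069 = 11030 W.

11000 W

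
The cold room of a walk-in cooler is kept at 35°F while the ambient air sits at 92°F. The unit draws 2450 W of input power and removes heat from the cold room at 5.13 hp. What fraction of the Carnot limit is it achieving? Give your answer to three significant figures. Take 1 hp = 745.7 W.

Converting, Q̇_C = 5.130 hp = 3825 W, so COP_actual = Q̇_C/Ẇ = 3825/2450 = 1.561.
In absolute terms T_C = 274.82 K and T_H = 306.48 K, so ΔT = 31.67 K.
COP_Carnot = T_C/ΔT = 274.82/31.67 = 8.678.
η_II = COP_actual/COP_Carnot = 1.561/8.678 = 0.1799.

0.180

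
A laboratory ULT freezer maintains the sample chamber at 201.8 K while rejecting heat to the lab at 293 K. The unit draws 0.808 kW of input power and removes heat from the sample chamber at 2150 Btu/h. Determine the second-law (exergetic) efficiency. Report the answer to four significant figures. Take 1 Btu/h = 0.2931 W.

0.3525

Converting, Q̇_C = 2150 Btu/h = 0.6302 kW, so COP_actual = Q̇_C/Ẇ = 0.6302/0.8080 = 0.7799.
The reservoir spacing is ΔT = 293 − 201.8 = 91.20 K.
COP_Carnot = T_C/ΔT = 201.80/91.20 = 2.213.
η_II = COP_actual/COP_Carnot = 0.7799/2.213 = 0.3525.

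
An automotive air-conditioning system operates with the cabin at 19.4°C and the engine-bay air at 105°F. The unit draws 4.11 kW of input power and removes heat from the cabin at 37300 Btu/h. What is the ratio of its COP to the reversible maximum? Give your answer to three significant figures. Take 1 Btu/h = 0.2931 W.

0.192

Converting, Q̇_C = 37300 Btu/h = 10.93 kW, so COP_actual = Q̇_C/Ẇ = 10.93/4.110 = 2.660.
In absolute terms T_C = 292.55 K and T_H = 313.71 K, so ΔT = 21.16 K.
COP_Carnot = T_C/ΔT = 292.55/21.16 = 13.83.
η_II = COP_actual/COP_Carnot = 2.660/13.83 = 0.1924.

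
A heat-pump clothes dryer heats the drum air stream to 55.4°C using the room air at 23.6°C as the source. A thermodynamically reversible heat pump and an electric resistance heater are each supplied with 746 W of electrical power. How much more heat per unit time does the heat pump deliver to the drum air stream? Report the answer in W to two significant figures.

In absolute terms T_C = 296.75 K and T_H = 328.55 K, so ΔT = 31.80 K.
COP_Carnot = T_H/ΔT = 328.55/31.80 = 10.33.
The heat pump delivers Q̇_H = COP × Ẇ = 7707 W; the resistance heater delivers Ẇ = 746.0 W.
Extra = (COP − 1)·Ẇ = 6961 W.

7000 W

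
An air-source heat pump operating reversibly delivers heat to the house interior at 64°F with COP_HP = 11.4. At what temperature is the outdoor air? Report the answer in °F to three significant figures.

COP_HP = T_H/(T_H − T_C) gives T_H − T_C = T_H/COP.
With T_H = 290.93 K, T_C = 290.93 × (1 − 1/11.4) = 265.41 K.
Converting, 265.41 K = 18.06°F.

18.1 °F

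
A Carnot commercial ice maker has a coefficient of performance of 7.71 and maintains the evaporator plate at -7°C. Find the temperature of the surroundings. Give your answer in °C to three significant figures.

27.5 °C

COP_R = T_C/(T_H − T_C) gives T_H − T_C = T_C/COP.
With T_C = 266.15 K, T_H = 266.15 × (1 + 1/7.71) = 300.67 K.
Converting, 300.67 K = 27.52°C.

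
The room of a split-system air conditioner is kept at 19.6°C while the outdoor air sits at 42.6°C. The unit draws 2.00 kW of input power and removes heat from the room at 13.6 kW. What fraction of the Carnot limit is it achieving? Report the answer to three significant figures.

0.534

COP_actual = Q̇_C/Ẇ = 13.60/2.000 = 6.800.
In absolute terms T_C = 292.75 K and T_H = 315.75 K, so ΔT = 23.00 K.
COP_Carnot = T_C/ΔT = 292.75/23.00 = 12.73.
η_II = COP_actual/COP_Carnot = 6.800/12.73 = 0.5342.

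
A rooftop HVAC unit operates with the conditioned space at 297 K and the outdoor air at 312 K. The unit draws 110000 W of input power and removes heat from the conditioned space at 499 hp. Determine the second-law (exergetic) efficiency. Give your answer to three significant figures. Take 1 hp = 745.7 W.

Converting, Q̇_C = 499.0 hp = 372100 W, so COP_actual = Q̇_C/Ẇ = 372100/110000 = 3.383.
The reservoir spacing is ΔT = 312 − 297 = 15.00 K.
COP_Carnot = T_C/ΔT = 297.00/15.00 = 19.80.
η_II = COP_actual/COP_Carnot = 3.383/19.80 = 0.1708.

0.171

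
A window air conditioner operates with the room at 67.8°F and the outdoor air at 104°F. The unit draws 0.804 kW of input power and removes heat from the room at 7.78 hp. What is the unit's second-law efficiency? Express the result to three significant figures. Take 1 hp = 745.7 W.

Converting, Q̇_C = 7.780 hp = 5.802 kW, so COP_actual = Q̇_C/Ẇ = 5.802/0.8040 = 7.216.
In absolute terms T_C = 293.04 K and T_H = 313.15 K, so ΔT = 20.11 K.
COP_Carnot = T_C/ΔT = 293.04/20.11 = 14.57.
η_II = COP_actual/COP_Carnot = 7.216/14.57 = 0.4952.

0.495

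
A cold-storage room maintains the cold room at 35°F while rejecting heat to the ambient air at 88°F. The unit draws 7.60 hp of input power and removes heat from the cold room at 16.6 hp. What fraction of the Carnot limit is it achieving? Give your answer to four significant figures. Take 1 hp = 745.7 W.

COP_actual = Q̇_C/Ẇ = 16.60/7.600 = 2.184.
In absolute terms T_C = 274.82 K and T_H = 304.26 K, so ΔT = 29.44 K.
COP_Carnot = T_C/ΔT = 274.82/29.44 = 9.333.
η_II = COP_actual/COP_Carnot = 2.184/9.333 = 0.2340.

0.2340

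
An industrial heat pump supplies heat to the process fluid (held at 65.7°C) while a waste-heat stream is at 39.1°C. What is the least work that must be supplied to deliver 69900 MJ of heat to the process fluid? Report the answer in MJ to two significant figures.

In absolute terms T_C = 312.25 K and T_H = 338.85 K, so ΔT = 26.60 K.
The reversible limit is COP_HP = T_H/ΔT = 12.74, so W_min = Q_H/COP = Q_H·ΔT/T_H.
W_min = 69900 × 26.60/338.85 = 5487 MJ.

5500 MJ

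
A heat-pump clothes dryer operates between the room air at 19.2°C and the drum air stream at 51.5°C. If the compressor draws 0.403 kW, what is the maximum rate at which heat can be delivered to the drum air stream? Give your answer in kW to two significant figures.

In absolute terms T_C = 292.35 K and T_H = 324.65 K, so ΔT = 32.30 K.
COP_Carnot = T_H/ΔT = 324.65/32.30 = 10.05.
Q̇_max = COP_Carnot × Ẇ = 10.05 × 0.4030 kW = 4.051 kW.

4.1 kW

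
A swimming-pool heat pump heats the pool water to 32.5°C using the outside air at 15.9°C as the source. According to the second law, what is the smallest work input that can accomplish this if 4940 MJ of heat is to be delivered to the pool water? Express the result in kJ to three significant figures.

268000 kJ

In absolute terms T_C = 289.05 K and T_H = 305.65 K, so ΔT = 16.60 K.
The reversible limit is COP_HP = T_H/ΔT = 18.41, so W_min = Q_H/COP = Q_H·ΔT/T_H.
W_min = 4940 × 16.60/305.65 = 268.3 MJ = 268300 kJ.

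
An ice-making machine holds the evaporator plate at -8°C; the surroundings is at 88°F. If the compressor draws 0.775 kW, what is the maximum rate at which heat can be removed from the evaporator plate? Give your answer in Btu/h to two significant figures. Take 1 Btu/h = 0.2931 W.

18000 Btu/h

In absolute terms T_C = 265.15 K and T_H = 304.26 K, so ΔT = 39.11 K.
COP_Carnot = T_C/ΔT = 265.15/39.11 = 6.779.
Q̇_max = COP_Carnot × Ẇ = 6.779 × 0.7750 kW = 5.254 kW = 17930 Btu/h.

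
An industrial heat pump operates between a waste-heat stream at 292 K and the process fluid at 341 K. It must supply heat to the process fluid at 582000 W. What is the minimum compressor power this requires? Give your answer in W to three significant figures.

83600 W

The reservoir spacing is ΔT = 341 − 292 = 49.00 K.
COP_Carnot = T_H/ΔT = 341.00/49.00 = 6.959.
Ẇ_min = Q̇/COP_Carnot = 582000/6.959 = 83630 W.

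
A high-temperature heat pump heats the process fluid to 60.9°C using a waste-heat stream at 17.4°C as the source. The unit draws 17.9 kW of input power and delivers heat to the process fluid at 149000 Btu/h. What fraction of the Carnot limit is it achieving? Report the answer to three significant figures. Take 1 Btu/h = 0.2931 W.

Converting, Q̇_H = 149000 Btu/h = 43.67 kW, so COP_actual = Q̇_H/Ẇ = 43.67/17.90 = 2.440.
In absolute terms T_C = 290.55 K and T_H = 334.05 K, so ΔT = 43.50 K.
COP_Carnot = T_H/ΔT = 334.05/43.50 = 7.679.
η_II = COP_actual/COP_Carnot = 2.440/7.679 = 0.3177.

0.318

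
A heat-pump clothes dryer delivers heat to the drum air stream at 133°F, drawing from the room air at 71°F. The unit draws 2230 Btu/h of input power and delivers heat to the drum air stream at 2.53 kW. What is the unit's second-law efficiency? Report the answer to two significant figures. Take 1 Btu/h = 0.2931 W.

Converting, Q̇_H = 2.530 kW = 8632 Btu/h, so COP_actual = Q̇_H/Ẇ = 8632/2230 = 3.871.
In absolute terms T_C = 294.82 K and T_H = 329.26 K, so ΔT = 34.44 K.
COP_Carnot = T_H/ΔT = 329.26/34.44 = 9.559.
η_II = COP_actual/COP_Carnot = 3.871/9.559 = 0.4049.

0.40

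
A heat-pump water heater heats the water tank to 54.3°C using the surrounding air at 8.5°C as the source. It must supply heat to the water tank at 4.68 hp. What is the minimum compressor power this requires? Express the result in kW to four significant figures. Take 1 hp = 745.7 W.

In absolute terms T_C = 281.65 K and T_H = 327.45 K, so ΔT = 45.80 K.
COP_Carnot = T_H/ΔT = 327.45/45.80 = 7.150.
Ẇ_min = Q̇/COP_Carnot = 4.680/7.150 = 0.6546 hp = 0.4881 kW.

0.4881 kW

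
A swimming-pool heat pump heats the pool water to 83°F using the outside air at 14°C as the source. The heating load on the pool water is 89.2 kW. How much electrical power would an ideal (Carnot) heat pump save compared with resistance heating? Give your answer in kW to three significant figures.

In absolute terms T_C = 287.15 K and T_H = 301.48 K, so ΔT = 14.33 K.
COP_Carnot = T_H/ΔT = 301.48/14.33 = 21.03.
Resistance heating needs Ẇ_res = Q̇_H = 89.20 kW; the reversible heat pump needs only Ẇ_hp = Q̇_H/COP = 4.241 kW.
Saving = 89.20 − 4.241 = 84.96 kW.

85.0 kW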